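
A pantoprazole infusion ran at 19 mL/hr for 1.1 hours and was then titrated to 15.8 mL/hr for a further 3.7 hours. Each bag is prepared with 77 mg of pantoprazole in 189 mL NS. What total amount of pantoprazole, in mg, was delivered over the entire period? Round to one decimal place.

Concentration = 77 mg ÷ 189 mL = 0.4074074 mg/mL
Stage 1: 19 mL/hr × 1.1 hr = 20.9 mL → 20.9 mL × 0.4074074 mg/mL = 8.514815 mg
Stage 2: 15.8 mL/hr × 3.7 hr = 58.46 mL → 58.46 mL × 0.4074074 mg/mL = 23.81704 mg
Total = 8.514815 + 23.81704 = 32.33185 mg

32.3 mg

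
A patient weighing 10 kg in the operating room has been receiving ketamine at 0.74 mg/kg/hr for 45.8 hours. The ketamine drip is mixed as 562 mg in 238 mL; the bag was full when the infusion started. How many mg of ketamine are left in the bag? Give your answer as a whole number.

Dose = 0.74 mg/kg/hr × 10 kg = 7.4 mg/hr
Concentration = 562 mg ÷ 238 mL = 2.361345 mg/mL
Rate = 7.4 mg/hr ÷ 2.361345 mg/mL = 3.133808 mL/hr
Volume infused = 3.133808 mL/hr × 45.8 hr = 143.5284 mL
Volume remaining = 238 − 143.5284 = 94.4716 mL
Drug remaining = 94.4716 mL × 2.361345 mg/mL = 223.08 mg

223 mg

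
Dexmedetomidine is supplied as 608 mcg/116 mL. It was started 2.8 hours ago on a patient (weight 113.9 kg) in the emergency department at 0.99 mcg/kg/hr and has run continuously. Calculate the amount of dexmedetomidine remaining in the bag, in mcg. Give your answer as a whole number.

292 mcg

Dose = 0.99 mcg/kg/hr × 113.9 kg = 112.761 mcg/hr
Concentration = 608 mcg ÷ 116 mL = 5.241379 mcg/mL
Rate = 112.761 mcg/hr ÷ 5.241379 mcg/mL = 21.51361 mL/hr
Volume infused = 21.51361 mL/hr × 2.8 hr = 60.23811 mL
Volume remaining = 116 − 60.23811 = 55.76189 mL
Drug remaining = 55.76189 mL × 5.241379 mcg/mL = 292.2692 mcg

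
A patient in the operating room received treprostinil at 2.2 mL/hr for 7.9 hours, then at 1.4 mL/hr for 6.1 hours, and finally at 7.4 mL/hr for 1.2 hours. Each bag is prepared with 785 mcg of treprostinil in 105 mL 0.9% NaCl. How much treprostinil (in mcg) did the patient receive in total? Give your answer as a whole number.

260 mcg

Concentration = 785 mcg ÷ 105 mL = 7.47619 mcg/mL
Stage 1: 2.2 mL/hr × 7.9 hr = 17.38 mL → 17.38 mL × 7.47619 mcg/mL = 129.9362 mcg
Stage 2: 1.4 mL/hr × 6.1 hr = 8.54 mL → 8.54 mL × 7.47619 mcg/mL = 63.84667 mcg
Stage 3: 7.4 mL/hr × 1.2 hr = 8.88 mL → 8.88 mL × 7.47619 mcg/mL = 66.38857 mcg
Total = 129.9362 + 63.84667 + 66.38857 = 260.1714 mcg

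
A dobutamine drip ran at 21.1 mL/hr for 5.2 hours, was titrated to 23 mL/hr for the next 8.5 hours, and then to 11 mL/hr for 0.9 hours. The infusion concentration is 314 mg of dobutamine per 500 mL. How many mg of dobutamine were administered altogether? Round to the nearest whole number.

198 mg

Concentration = 314 mg ÷ 500 mL = 0.628 mg/mL
Stage 1: 21.1 mL/hr × 5.2 hr = 109.72 mL → 109.72 mL × 0.628 mg/mL = 68.90416 mg
Stage 2: 23 mL/hr × 8.5 hr = 195.5 mL → 195.5 mL × 0.628 mg/mL = 122.774 mg
Stage 3: 11 mL/hr × 0.9 hr = 9.9 mL → 9.9 mL × 0.628 mg/mL = 6.2172 mg
Total = 68.90416 + 122.774 + 6.2172 = 197.8954 mg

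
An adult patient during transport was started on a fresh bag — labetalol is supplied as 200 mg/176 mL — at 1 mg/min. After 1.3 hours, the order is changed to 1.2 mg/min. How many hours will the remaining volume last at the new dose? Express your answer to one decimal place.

1.7 hours

Initial rate:
1 mg/min × 60 min/hr = 60 mg/hr
Concentration = 200 mg ÷ 176 mL = 1.136364 mg/mL
Rate = 60 mg/hr ÷ 1.136364 mg/mL = 52.8 mL/hr
Volume infused so far = 52.8 mL/hr × 1.3 hr = 68.64 mL
Volume remaining = 176 − 68.64 = 107.36 mL
New rate:
1.2 mg/min × 60 min/hr = 72 mg/hr
Rate = 72 mg/hr ÷ 1.136364 mg/mL = 63.36 mL/hr
Time remaining = 107.36 mL ÷ 63.36 mL/hr = 1.694444 hr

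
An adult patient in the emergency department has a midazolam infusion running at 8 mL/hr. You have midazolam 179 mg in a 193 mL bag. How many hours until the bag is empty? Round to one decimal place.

24.1 hours

Duration = 193 mL ÷ 8 mL/hr = 24.125 hr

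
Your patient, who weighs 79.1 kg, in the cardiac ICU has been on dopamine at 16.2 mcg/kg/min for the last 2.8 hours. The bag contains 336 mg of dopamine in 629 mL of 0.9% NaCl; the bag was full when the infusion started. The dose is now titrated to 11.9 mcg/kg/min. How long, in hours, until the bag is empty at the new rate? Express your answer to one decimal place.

Initial rate:
Dose = 16.2 mcg/kg/min × 79.1 kg = 1281.42 mcg/min
1281.42 mcg/min × 60 min/hr = 76885.2 mcg/hr
Concentration = 336 mg ÷ 629 mL = 0.5341812 mg/mL = 534.1812 mcg/mL
Rate = 76885.2 mcg/hr ÷ 534.1812 mcg/mL = 143.9309 mL/hr
Volume infused so far = 143.9309 mL/hr × 2.8 hr = 403.0066 mL
Volume remaining = 629 − 403.0066 = 225.9934 mL
New rate:
Dose = 11.9 mcg/kg/min × 79.1 kg = 941.29 mcg/min
941.29 mcg/min × 60 min/hr = 56477.4 mcg/hr
Rate = 56477.4 mcg/hr ÷ 534.1812 mcg/mL = 105.727 mL/hr
Time remaining = 225.9934 mL ÷ 105.727 mL/hr = 2.137518 hr

2.1 hours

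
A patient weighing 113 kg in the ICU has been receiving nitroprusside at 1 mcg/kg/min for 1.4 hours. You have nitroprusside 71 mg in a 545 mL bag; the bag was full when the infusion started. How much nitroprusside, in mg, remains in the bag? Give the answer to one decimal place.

61.5 mg

Dose = 1 mcg/kg/min × 113 kg = 113 mcg/min
113 mcg/min × 60 min/hr = 6780 mcg/hr
Concentration = 71 mg ÷ 545 mL = 0.1302752 mg/mL = 130.2752 mcg/mL
Rate = 6780 mcg/hr ÷ 130.2752 mcg/mL = 52.04366 mL/hr
Volume infused = 52.04366 mL/hr × 1.4 hr = 72.86113 mL
Volume remaining = 545 − 72.86113 = 472.1389 mL
Drug remaining = 472.1389 mL × 130.2752 mcg/mL = 61508 mcg = 61.508 mg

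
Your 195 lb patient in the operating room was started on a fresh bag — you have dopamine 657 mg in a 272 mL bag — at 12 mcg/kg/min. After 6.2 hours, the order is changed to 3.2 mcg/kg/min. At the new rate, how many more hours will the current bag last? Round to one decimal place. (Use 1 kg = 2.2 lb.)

15.4 hours

Initial rate:
Weight = 195 lb ÷ 2.2 lb/kg = 88.63636 kg
Dose = 12 mcg/kg/min × 88.63636 kg = 1063.636 mcg/min
1063.636 mcg/min × 60 min/hr = 63818.18 mcg/hr
Concentration = 657 mg ÷ 272 mL = 2.415441 mg/mL = 2415.441 mcg/mL
Rate = 63818.18 mcg/hr ÷ 2415.441 mcg/mL = 26.42092 mL/hr
Volume infused so far = 26.42092 mL/hr × 6.2 hr = 163.8097 mL
Volume remaining = 272 − 163.8097 = 108.1903 mL
New rate:
Dose = 3.2 mcg/kg/min × 88.63636 kg = 283.6364 mcg/min
283.6364 mcg/min × 60 min/hr = 17018.18 mcg/hr
Rate = 17018.18 mcg/hr ÷ 2415.441 mcg/mL = 7.045579 mL/hr
Time remaining = 108.1903 mL ÷ 7.045579 mL/hr = 15.35577 hr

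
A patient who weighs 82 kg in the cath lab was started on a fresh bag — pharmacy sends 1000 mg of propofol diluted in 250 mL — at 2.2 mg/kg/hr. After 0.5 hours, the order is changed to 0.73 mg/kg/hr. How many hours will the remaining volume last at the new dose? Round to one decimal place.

Initial rate:
Dose = 2.2 mg/kg/hr × 82 kg = 180.4 mg/hr
Concentration = 1000 mg ÷ 250 mL = 4 mg/mL
Rate = 180.4 mg/hr ÷ 4 mg/mL = 45.1 mL/hr
Volume infused so far = 45.1 mL/hr × 0.5 hr = 22.55 mL
Volume remaining = 250 − 22.55 = 227.45 mL
New rate:
Dose = 0.73 mg/kg/hr × 82 kg = 59.86 mg/hr
Rate = 59.86 mg/hr ÷ 4 mg/mL = 14.965 mL/hr
Time remaining = 227.45 mL ÷ 14.965 mL/hr = 15.1988 hr

15.2 hours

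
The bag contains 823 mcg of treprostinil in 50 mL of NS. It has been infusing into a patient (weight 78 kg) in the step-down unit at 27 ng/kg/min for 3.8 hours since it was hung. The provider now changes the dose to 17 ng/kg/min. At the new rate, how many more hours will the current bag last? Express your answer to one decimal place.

4.3 hours

Initial rate:
Dose = 27 ng/kg/min × 78 kg = 2106 ng/min
2106 ng/min × 60 min/hr = 126360 ng/hr
Concentration = 823 mcg ÷ 50 mL = 16.46 mcg/mL = 16460 ng/mL
Rate = 126360 ng/hr ÷ 16460 ng/mL = 7.676792 mL/hr
Volume infused so far = 7.676792 mL/hr × 3.8 hr = 29.17181 mL
Volume remaining = 50 − 29.17181 = 20.82819 mL
New rate:
Dose = 17 ng/kg/min × 78 kg = 1326 ng/min
1326 ng/min × 60 min/hr = 79560 ng/hr
Rate = 79560 ng/hr ÷ 16460 ng/mL = 4.833536 mL/hr
Time remaining = 20.82819 mL ÷ 4.833536 mL/hr = 4.3091 hr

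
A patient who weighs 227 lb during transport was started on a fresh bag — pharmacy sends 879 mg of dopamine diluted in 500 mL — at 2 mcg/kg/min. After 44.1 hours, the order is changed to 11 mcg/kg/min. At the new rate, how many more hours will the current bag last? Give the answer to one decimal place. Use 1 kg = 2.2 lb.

Initial rate:
Weight = 227 lb ÷ 2.2 lb/kg = 103.1818 kg
Dose = 2 mcg/kg/min × 103.1818 kg = 206.3636 mcg/min
206.3636 mcg/min × 60 min/hr = 12381.82 mcg/hr
Concentration = 879 mg ÷ 500 mL = 1.758 mg/mL = 1758 mcg/mL
Rate = 12381.82 mcg/hr ÷ 1758 mcg/mL = 7.043128 mL/hr
Volume infused so far = 7.043128 mL/hr × 44.1 hr = 310.6019 mL
Volume remaining = 500 − 310.6019 = 189.3981 mL
New rate:
Dose = 11 mcg/kg/min × 103.1818 kg = 1135 mcg/min
1135 mcg/min × 60 min/hr = 68100 mcg/hr
Rate = 68100 mcg/hr ÷ 1758 mcg/mL = 38.7372 mL/hr
Time remaining = 189.3981 mL ÷ 38.7372 mL/hr = 4.889307 hr

4.9 hours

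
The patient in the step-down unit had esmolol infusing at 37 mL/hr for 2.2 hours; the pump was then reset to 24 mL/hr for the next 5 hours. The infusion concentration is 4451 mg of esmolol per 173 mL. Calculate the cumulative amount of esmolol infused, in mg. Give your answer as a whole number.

Concentration = 4451 mg ÷ 173 mL = 25.72832 mg/mL
Stage 1: 37 mL/hr × 2.2 hr = 81.4 mL → 81.4 mL × 25.72832 mg/mL = 2094.286 mg
Stage 2: 24 mL/hr × 5 hr = 120 mL → 120 mL × 25.72832 mg/mL = 3087.399 mg
Total = 2094.286 + 3087.399 = 5181.684 mg

5182 mg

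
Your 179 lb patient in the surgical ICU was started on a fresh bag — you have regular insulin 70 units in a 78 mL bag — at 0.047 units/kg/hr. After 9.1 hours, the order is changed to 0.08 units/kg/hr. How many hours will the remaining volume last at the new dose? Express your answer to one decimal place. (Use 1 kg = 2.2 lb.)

Initial rate:
Weight = 179 lb ÷ 2.2 lb/kg = 81.36364 kg
Dose = 0.047 units/kg/hr × 81.36364 kg = 3.824091 units/hr
Concentration = 70 units ÷ 78 mL = 0.8974359 units/mL
Rate = 3.824091 units/hr ÷ 0.8974359 units/mL = 4.26113 mL/hr
Volume infused so far = 4.26113 mL/hr × 9.1 hr = 38.77628 mL
Volume remaining = 78 − 38.77628 = 39.22372 mL
New rate:
Dose = 0.08 units/kg/hr × 81.36364 kg = 6.509091 units/hr
Rate = 6.509091 units/hr ÷ 0.8974359 units/mL = 7.252987 mL/hr
Time remaining = 39.22372 mL ÷ 7.252987 mL/hr = 5.40794 hr

5.4 hours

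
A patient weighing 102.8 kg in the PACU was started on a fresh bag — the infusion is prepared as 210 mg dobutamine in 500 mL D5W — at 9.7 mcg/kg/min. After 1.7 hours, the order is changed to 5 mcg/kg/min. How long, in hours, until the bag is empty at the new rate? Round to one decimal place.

3.5 hours

Initial rate:
Dose = 9.7 mcg/kg/min × 102.8 kg = 997.16 mcg/min
997.16 mcg/min × 60 min/hr = 59829.6 mcg/hr
Concentration = 210 mg ÷ 500 mL = 0.42 mg/mL = 420 mcg/mL
Rate = 59829.6 mcg/hr ÷ 420 mcg/mL = 142.4514 mL/hr
Volume infused so far = 142.4514 mL/hr × 1.7 hr = 242.1674 mL
Volume remaining = 500 − 242.1674 = 257.8326 mL
New rate:
Dose = 5 mcg/kg/min × 102.8 kg = 514 mcg/min
514 mcg/min × 60 min/hr = 30840 mcg/hr
Rate = 30840 mcg/hr ÷ 420 mcg/mL = 73.42857 mL/hr
Time remaining = 257.8326 mL ÷ 73.42857 mL/hr = 3.511339 hr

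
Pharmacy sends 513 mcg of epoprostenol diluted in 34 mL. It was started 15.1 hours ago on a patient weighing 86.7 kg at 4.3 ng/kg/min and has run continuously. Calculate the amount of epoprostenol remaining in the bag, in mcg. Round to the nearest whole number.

175 mcg

Dose = 4.3 ng/kg/min × 86.7 kg = 372.81 ng/min
372.81 ng/min × 60 min/hr = 22368.6 ng/hr
Concentration = 513 mcg ÷ 34 mL = 15.08824 mcg/mL = 15088.24 ng/mL
Rate = 22368.6 ng/hr ÷ 15088.24 ng/mL = 1.482519 mL/hr
Volume infused = 1.482519 mL/hr × 15.1 hr = 22.38604 mL
Volume remaining = 34 − 22.38604 = 11.61396 mL
Drug remaining = 11.61396 mL × 15088.24 ng/mL = 175234.1 ng = 175.2341 mcg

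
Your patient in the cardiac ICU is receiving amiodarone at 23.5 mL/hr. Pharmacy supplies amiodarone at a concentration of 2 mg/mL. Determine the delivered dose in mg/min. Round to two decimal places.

0.78 mg/min

Drug rate = 23.5 mL/hr × 2 mg/mL = 47 mg/hr
47 mg/hr ÷ 60 min/hr = 0.7833333 mg/min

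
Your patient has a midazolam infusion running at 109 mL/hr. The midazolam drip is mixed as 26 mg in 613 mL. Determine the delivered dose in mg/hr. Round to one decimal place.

4.6 mg/hr

Concentration = 26 mg ÷ 613 mL = 0.04241436 mg/mL
Drug rate = 109 mL/hr × 0.04241436 mg/mL = 4.623165 mg/hr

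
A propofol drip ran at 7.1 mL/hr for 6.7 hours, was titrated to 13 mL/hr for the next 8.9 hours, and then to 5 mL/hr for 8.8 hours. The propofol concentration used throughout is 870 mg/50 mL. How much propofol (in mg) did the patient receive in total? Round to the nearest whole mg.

3606 mg

Concentration = 870 mg ÷ 50 mL = 17.4 mg/mL
Stage 1: 7.1 mL/hr × 6.7 hr = 47.57 mL → 47.57 mL × 17.4 mg/mL = 827.718 mg
Stage 2: 13 mL/hr × 8.9 hr = 115.7 mL → 115.7 mL × 17.4 mg/mL = 2013.18 mg
Stage 3: 5 mL/hr × 8.8 hr = 44 mL → 44 mL × 17.4 mg/mL = 765.6 mg
Total = 827.718 + 2013.18 + 765.6 = 3606.498 mg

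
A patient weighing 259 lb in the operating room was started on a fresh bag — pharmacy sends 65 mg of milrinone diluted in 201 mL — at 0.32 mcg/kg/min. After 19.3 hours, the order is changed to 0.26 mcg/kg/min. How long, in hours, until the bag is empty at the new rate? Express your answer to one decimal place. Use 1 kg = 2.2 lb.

11.6 hours

Initial rate:
Weight = 259 lb ÷ 2.2 lb/kg = 117.7273 kg
Dose = 0.32 mcg/kg/min × 117.7273 kg = 37.67273 mcg/min
37.67273 mcg/min × 60 min/hr = 2260.364 mcg/hr
Concentration = 65 mg ÷ 201 mL = 0.3233831 mg/mL = 323.3831 mcg/mL
Rate = 2260.364 mcg/hr ÷ 323.3831 mcg/mL = 6.98974 mL/hr
Volume infused so far = 6.98974 mL/hr × 19.3 hr = 134.902 mL
Volume remaining = 201 − 134.902 = 66.09802 mL
New rate:
Dose = 0.26 mcg/kg/min × 117.7273 kg = 30.60909 mcg/min
30.60909 mcg/min × 60 min/hr = 1836.545 mcg/hr
Rate = 1836.545 mcg/hr ÷ 323.3831 mcg/mL = 5.679164 mL/hr
Time remaining = 66.09802 mL ÷ 5.679164 mL/hr = 11.63869 hr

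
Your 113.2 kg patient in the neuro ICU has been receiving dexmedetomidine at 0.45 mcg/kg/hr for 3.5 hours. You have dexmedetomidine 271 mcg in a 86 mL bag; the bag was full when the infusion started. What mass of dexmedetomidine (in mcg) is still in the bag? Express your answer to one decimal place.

Dose = 0.45 mcg/kg/hr × 113.2 kg = 50.94 mcg/hr
Concentration = 271 mcg ÷ 86 mL = 3.151163 mcg/mL
Rate = 50.94 mcg/hr ÷ 3.151163 mcg/mL = 16.16546 mL/hr
Volume infused = 16.16546 mL/hr × 3.5 hr = 56.57911 mL
Volume remaining = 86 − 56.57911 = 29.42089 mL
Drug remaining = 29.42089 mL × 3.151163 mcg/mL = 92.71 mcg

92.7 mcg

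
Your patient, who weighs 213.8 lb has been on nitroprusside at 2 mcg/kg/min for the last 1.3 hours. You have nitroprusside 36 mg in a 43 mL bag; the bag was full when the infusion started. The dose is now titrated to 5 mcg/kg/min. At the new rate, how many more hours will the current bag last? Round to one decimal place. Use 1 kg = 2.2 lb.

Initial rate:
Weight = 213.8 lb ÷ 2.2 lb/kg = 97.18182 kg
Dose = 2 mcg/kg/min × 97.18182 kg = 194.3636 mcg/min
194.3636 mcg/min × 60 min/hr = 11661.82 mcg/hr
Concentration = 36 mg ÷ 43 mL = 0.8372093 mg/mL = 837.2093 mcg/mL
Rate = 11661.82 mcg/hr ÷ 837.2093 mcg/mL = 13.92939 mL/hr
Volume infused so far = 13.92939 mL/hr × 1.3 hr = 18.10821 mL
Volume remaining = 43 − 18.10821 = 24.89179 mL
New rate:
Dose = 5 mcg/kg/min × 97.18182 kg = 485.9091 mcg/min
485.9091 mcg/min × 60 min/hr = 29154.55 mcg/hr
Rate = 29154.55 mcg/hr ÷ 837.2093 mcg/mL = 34.82348 mL/hr
Time remaining = 24.89179 mL ÷ 34.82348 mL/hr = 0.7147989 hr

0.7 hours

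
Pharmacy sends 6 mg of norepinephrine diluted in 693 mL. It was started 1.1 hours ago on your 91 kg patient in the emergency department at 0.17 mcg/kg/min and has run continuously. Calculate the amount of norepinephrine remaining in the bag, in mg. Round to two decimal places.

4.98 mg

Dose = 0.17 mcg/kg/min × 91 kg = 15.47 mcg/min
15.47 mcg/min × 60 min/hr = 928.2 mcg/hr
Concentration = 6 mg ÷ 693 mL = 0.008658009 mg/mL = 8.658009 mcg/mL
Rate = 928.2 mcg/hr ÷ 8.658009 mcg/mL = 107.2071 mL/hr
Volume infused = 107.2071 mL/hr × 1.1 hr = 117.9278 mL
Volume remaining = 693 − 117.9278 = 575.0722 mL
Drug remaining = 575.0722 mL × 8.658009 mcg/mL = 4978.98 mcg = 4.97898 mg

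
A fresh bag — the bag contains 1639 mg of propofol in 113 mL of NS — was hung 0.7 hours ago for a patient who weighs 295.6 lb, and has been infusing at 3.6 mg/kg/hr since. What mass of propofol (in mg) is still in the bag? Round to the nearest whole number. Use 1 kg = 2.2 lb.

1300 mg

Weight = 295.6 lb ÷ 2.2 lb/kg = 134.3636 kg
Dose = 3.6 mg/kg/hr × 134.3636 kg = 483.7091 mg/hr
Concentration = 1639 mg ÷ 113 mL = 14.50442 mg/mL
Rate = 483.7091 mg/hr ÷ 14.50442 mg/mL = 33.34907 mL/hr
Volume infused = 33.34907 mL/hr × 0.7 hr = 23.34435 mL
Volume remaining = 113 − 23.34435 = 89.65565 mL
Drug remaining = 89.65565 mL × 14.50442 mg/mL = 1300.404 mg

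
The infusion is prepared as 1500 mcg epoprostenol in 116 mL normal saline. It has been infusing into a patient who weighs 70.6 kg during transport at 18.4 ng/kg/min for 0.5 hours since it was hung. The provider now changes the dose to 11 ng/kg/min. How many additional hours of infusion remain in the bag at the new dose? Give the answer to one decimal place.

31.4 hours

Initial rate:
Dose = 18.4 ng/kg/min × 70.6 kg = 1299.04 ng/min
1299.04 ng/min × 60 min/hr = 77942.4 ng/hr
Concentration = 1500 mcg ÷ 116 mL = 12.93103 mcg/mL = 12931.03 ng/mL
Rate = 77942.4 ng/hr ÷ 12931.03 ng/mL = 6.027546 mL/hr
Volume infused so far = 6.027546 mL/hr × 0.5 hr = 3.013773 mL
Volume remaining = 116 − 3.013773 = 112.9862 mL
New rate:
Dose = 11 ng/kg/min × 70.6 kg = 776.6 ng/min
776.6 ng/min × 60 min/hr = 46596 ng/hr
Rate = 46596 ng/hr ÷ 12931.03 ng/mL = 3.603424 mL/hr
Time remaining = 112.9862 mL ÷ 3.603424 mL/hr = 31.35524 hr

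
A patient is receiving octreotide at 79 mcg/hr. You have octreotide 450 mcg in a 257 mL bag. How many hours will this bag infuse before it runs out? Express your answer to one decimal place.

5.7 hours

Concentration = 450 mcg ÷ 257 mL = 1.750973 mcg/mL
Rate = 79 mcg/hr ÷ 1.750973 mcg/mL = 45.11778 mL/hr
Duration = 257 mL ÷ 45.11778 mL/hr = 5.696203 hr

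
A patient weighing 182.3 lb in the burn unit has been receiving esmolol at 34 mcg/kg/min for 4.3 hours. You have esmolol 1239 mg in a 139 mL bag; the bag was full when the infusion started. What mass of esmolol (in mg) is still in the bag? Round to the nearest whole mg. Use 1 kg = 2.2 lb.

512 mg

Weight = 182.3 lb ÷ 2.2 lb/kg = 82.86364 kg
Dose = 34 mcg/kg/min × 82.86364 kg = 2817.364 mcg/min
2817.364 mcg/min × 60 min/hr = 169041.8 mcg/hr
Concentration = 1239 mg ÷ 139 mL = 8.913669 mg/mL = 8913.669 mcg/mL
Rate = 169041.8 mcg/hr ÷ 8913.669 mcg/mL = 18.96434 mL/hr
Volume infused = 18.96434 mL/hr × 4.3 hr = 81.54665 mL
Volume remaining = 139 − 81.54665 = 57.45335 mL
Drug remaining = 57.45335 mL × 8913.669 mcg/mL = 512120.2 mcg = 512.1202 mg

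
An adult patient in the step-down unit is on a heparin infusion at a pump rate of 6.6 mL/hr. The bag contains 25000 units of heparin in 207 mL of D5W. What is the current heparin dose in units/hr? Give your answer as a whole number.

Concentration = 25000 units ÷ 207 mL = 120.7729 units/mL
Drug rate = 6.6 mL/hr × 120.7729 units/mL = 797.1014 units/hr

797 units/hr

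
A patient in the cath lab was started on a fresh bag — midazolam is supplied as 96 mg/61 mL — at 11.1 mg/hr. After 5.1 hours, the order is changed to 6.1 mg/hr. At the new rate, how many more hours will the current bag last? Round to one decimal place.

Initial rate:
Concentration = 96 mg ÷ 61 mL = 1.57377 mg/mL
Rate = 11.1 mg/hr ÷ 1.57377 mg/mL = 7.053125 mL/hr
Volume infused so far = 7.053125 mL/hr × 5.1 hr = 35.97094 mL
Volume remaining = 61 − 35.97094 = 25.02906 mL
New rate:
Rate = 6.1 mg/hr ÷ 1.57377 mg/mL = 3.876042 mL/hr
Time remaining = 25.02906 mL ÷ 3.876042 mL/hr = 6.457377 hr

6.5 hours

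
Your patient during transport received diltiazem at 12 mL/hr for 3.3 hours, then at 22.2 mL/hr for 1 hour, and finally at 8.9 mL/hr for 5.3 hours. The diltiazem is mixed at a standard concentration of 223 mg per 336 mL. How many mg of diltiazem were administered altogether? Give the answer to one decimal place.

72.3 mg

Concentration = 223 mg ÷ 336 mL = 0.6636905 mg/mL
Stage 1: 12 mL/hr × 3.3 hr = 39.6 mL → 39.6 mL × 0.6636905 mg/mL = 26.28214 mg
Stage 2: 22.2 mL/hr × 1 hr = 22.2 mL → 22.2 mL × 0.6636905 mg/mL = 14.73393 mg
Stage 3: 8.9 mL/hr × 5.3 hr = 47.17 mL → 47.17 mL × 0.6636905 mg/mL = 31.30628 mg
Total = 26.28214 + 14.73393 + 31.30628 = 72.32235 mg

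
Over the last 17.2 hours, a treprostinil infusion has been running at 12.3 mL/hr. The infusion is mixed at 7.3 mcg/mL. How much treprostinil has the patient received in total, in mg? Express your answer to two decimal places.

Concentration = 7.3 mcg/mL = 7300 ng/mL
Drug rate = 12.3 mL/hr × 7300 ng/mL = 89790 ng/hr
Total = 89790 ng/hr × 17.2 hr = 1544388 ng = 1.544388 mg

1.54 mg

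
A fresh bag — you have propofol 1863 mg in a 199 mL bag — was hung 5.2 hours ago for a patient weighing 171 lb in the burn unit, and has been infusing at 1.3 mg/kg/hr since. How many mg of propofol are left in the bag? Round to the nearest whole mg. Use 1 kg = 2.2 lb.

1338 mg

Weight = 171 lb ÷ 2.2 lb/kg = 77.72727 kg
Dose = 1.3 mg/kg/hr × 77.72727 kg = 101.0455 mg/hr
Concentration = 1863 mg ÷ 199 mL = 9.361809 mg/mL
Rate = 101.0455 mg/hr ÷ 9.361809 mg/mL = 10.79337 mL/hr
Volume infused = 10.79337 mL/hr × 5.2 hr = 56.12552 mL
Volume remaining = 199 − 56.12552 = 142.8745 mL
Drug remaining = 142.8745 mL × 9.361809 mg/mL = 1337.564 mg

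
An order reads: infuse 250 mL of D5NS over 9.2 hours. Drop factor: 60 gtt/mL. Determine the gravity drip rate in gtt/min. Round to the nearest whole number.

27 gtt/min

250 mL ÷ (9.2 hr × 60 = 552 min) = 0.4528986 mL/min
0.4528986 mL/min × 60 gtt/mL = 27.17391 gtt/min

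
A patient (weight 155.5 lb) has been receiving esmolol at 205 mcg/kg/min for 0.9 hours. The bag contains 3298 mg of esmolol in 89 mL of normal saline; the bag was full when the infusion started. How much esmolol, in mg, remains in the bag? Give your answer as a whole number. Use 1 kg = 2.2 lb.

2516 mg

Weight = 155.5 lb ÷ 2.2 lb/kg = 70.68182 kg
Dose = 205 mcg/kg/min × 70.68182 kg = 14489.77 mcg/min
14489.77 mcg/min × 60 min/hr = 869386.4 mcg/hr
Concentration = 3298 mg ÷ 89 mL = 37.05618 mg/mL = 37056.18 mcg/mL
Rate = 869386.4 mcg/hr ÷ 37056.18 mcg/mL = 23.46131 mL/hr
Volume infused = 23.46131 mL/hr × 0.9 hr = 21.11518 mL
Volume remaining = 89 − 21.11518 = 67.88482 mL
Drug remaining = 67.88482 mL × 37056.18 mcg/mL = 2515552 mcg = 2515.552 mg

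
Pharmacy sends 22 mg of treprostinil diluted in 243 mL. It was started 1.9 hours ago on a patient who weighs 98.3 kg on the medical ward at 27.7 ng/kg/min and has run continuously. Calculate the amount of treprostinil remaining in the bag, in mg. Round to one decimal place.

21.7 mg

Dose = 27.7 ng/kg/min × 98.3 kg = 2722.91 ng/min
2722.91 ng/min × 60 min/hr = 163374.6 ng/hr
Concentration = 22 mg ÷ 243 mL = 0.09053498 mg/mL = 90534.98 ng/mL
Rate = 163374.6 ng/hr ÷ 90534.98 ng/mL = 1.804547 mL/hr
Volume infused = 1.804547 mL/hr × 1.9 hr = 3.428639 mL
Volume remaining = 243 − 3.428639 = 239.5714 mL
Drug remaining = 239.5714 mL × 90534.98 ng/mL = 21689588 ng = 21.68959 mg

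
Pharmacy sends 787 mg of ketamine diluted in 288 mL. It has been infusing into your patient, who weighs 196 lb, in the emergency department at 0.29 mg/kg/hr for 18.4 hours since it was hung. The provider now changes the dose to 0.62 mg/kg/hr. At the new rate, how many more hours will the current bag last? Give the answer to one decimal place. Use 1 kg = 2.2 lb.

Initial rate:
Weight = 196 lb ÷ 2.2 lb/kg = 89.09091 kg
Dose = 0.29 mg/kg/hr × 89.09091 kg = 25.83636 mg/hr
Concentration = 787 mg ÷ 288 mL = 2.732639 mg/mL
Rate = 25.83636 mg/hr ÷ 2.732639 mg/mL = 9.45473 mL/hr
Volume infused so far = 9.45473 mL/hr × 18.4 hr = 173.967 mL
Volume remaining = 288 − 173.967 = 114.033 mL
New rate:
Dose = 0.62 mg/kg/hr × 89.09091 kg = 55.23636 mg/hr
Rate = 55.23636 mg/hr ÷ 2.732639 mg/mL = 20.21356 mL/hr
Time remaining = 114.033 mL ÷ 20.21356 mL/hr = 5.641409 hr

5.6 hours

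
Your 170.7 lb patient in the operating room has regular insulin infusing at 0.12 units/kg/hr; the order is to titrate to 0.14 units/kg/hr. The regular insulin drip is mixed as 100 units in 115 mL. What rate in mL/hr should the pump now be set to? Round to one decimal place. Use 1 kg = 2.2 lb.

12.5 mL/hr

Weight = 170.7 lb ÷ 2.2 lb/kg = 77.59091 kg
Dose = 0.14 units/kg/hr × 77.59091 kg = 10.86273 units/hr
Concentration = 100 units ÷ 115 mL = 0.8695652 units/mL
Rate = 10.86273 units/hr ÷ 0.8695652 units/mL = 12.49214 mL/hr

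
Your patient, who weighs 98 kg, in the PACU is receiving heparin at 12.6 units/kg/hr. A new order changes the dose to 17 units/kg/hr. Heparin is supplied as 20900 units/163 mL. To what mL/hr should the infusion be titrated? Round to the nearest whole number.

13 mL/hr

Dose = 17 units/kg/hr × 98 kg = 1666 units/hr
Concentration = 20900 units ÷ 163 mL = 128.2209 units/mL
Rate = 1666 units/hr ÷ 128.2209 units/mL = 12.99321 mL/hr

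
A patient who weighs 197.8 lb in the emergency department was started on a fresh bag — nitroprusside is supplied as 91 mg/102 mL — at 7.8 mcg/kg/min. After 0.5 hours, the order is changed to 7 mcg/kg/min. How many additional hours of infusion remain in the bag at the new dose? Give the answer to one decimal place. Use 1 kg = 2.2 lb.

Initial rate:
Weight = 197.8 lb ÷ 2.2 lb/kg = 89.90909 kg
Dose = 7.8 mcg/kg/min × 89.90909 kg = 701.2909 mcg/min
701.2909 mcg/min × 60 min/hr = 42077.45 mcg/hr
Concentration = 91 mg ÷ 102 mL = 0.8921569 mg/mL = 892.1569 mcg/mL
Rate = 42077.45 mcg/hr ÷ 892.1569 mcg/mL = 47.16374 mL/hr
Volume infused so far = 47.16374 mL/hr × 0.5 hr = 23.58187 mL
Volume remaining = 102 − 23.58187 = 78.41813 mL
New rate:
Dose = 7 mcg/kg/min × 89.90909 kg = 629.3636 mcg/min
629.3636 mcg/min × 60 min/hr = 37761.82 mcg/hr
Rate = 37761.82 mcg/hr ÷ 892.1569 mcg/mL = 42.32643 mL/hr
Time remaining = 78.41813 mL ÷ 42.32643 mL/hr = 1.852699 hr

1.9 hours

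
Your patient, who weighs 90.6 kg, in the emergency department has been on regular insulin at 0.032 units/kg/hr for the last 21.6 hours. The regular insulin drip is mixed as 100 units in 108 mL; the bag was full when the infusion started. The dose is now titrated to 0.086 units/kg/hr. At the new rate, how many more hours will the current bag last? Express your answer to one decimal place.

4.8 hours

Initial rate:
Dose = 0.032 units/kg/hr × 90.6 kg = 2.8992 units/hr
Concentration = 100 units ÷ 108 mL = 0.9259259 units/mL
Rate = 2.8992 units/hr ÷ 0.9259259 units/mL = 3.131136 mL/hr
Volume infused so far = 3.131136 mL/hr × 21.6 hr = 67.63254 mL
Volume remaining = 108 − 67.63254 = 40.36746 mL
New rate:
Dose = 0.086 units/kg/hr × 90.6 kg = 7.7916 units/hr
Rate = 7.7916 units/hr ÷ 0.9259259 units/mL = 8.414928 mL/hr
Time remaining = 40.36746 mL ÷ 8.414928 mL/hr = 4.797125 hr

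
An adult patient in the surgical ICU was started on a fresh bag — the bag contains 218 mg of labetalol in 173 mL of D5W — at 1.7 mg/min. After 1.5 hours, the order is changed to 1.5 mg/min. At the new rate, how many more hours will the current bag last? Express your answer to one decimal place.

0.7 hours

Initial rate:
1.7 mg/min × 60 min/hr = 102 mg/hr
Concentration = 218 mg ÷ 173 mL = 1.260116 mg/mL
Rate = 102 mg/hr ÷ 1.260116 mg/mL = 80.94495 mL/hr
Volume infused so far = 80.94495 mL/hr × 1.5 hr = 121.4174 mL
Volume remaining = 173 − 121.4174 = 51.58257 mL
New rate:
1.5 mg/min × 60 min/hr = 90 mg/hr
Rate = 90 mg/hr ÷ 1.260116 mg/mL = 71.42202 mL/hr
Time remaining = 51.58257 mL ÷ 71.42202 mL/hr = 0.7222222 hr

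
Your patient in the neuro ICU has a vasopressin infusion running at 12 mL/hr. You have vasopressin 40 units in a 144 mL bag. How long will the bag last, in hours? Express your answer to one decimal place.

12.0 hours

Duration = 144 mL ÷ 12 mL/hr = 12 hr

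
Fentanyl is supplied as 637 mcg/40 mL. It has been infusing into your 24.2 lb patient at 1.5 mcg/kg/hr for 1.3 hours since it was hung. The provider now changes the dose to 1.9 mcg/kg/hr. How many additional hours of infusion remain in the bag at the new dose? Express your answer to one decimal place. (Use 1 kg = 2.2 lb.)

Initial rate:
Weight = 24.2 lb ÷ 2.2 lb/kg = 11 kg
Dose = 1.5 mcg/kg/hr × 11 kg = 16.5 mcg/hr
Concentration = 637 mcg ÷ 40 mL = 15.925 mcg/mL
Rate = 16.5 mcg/hr ÷ 15.925 mcg/mL = 1.036107 mL/hr
Volume infused so far = 1.036107 mL/hr × 1.3 hr = 1.346939 mL
Volume remaining = 40 − 1.346939 = 38.65306 mL
New rate:
Dose = 1.9 mcg/kg/hr × 11 kg = 20.9 mcg/hr
Rate = 20.9 mcg/hr ÷ 15.925 mcg/mL = 1.312402 mL/hr
Time remaining = 38.65306 mL ÷ 1.312402 mL/hr = 29.45215 hr

29.5 hours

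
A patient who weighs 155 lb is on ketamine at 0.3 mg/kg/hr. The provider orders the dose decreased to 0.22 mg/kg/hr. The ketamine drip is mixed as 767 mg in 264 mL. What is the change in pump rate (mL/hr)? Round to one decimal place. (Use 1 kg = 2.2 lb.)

1.9 mL/hr

At the current dose:
Weight = 155 lb ÷ 2.2 lb/kg = 70.45455 kg
Dose = 0.3 mg/kg/hr × 70.45455 kg = 21.13636 mg/hr
Concentration = 767 mg ÷ 264 mL = 2.905303 mg/mL
Rate = 21.13636 mg/hr ÷ 2.905303 mg/mL = 7.275098 mL/hr
At the new dose:
Dose = 0.22 mg/kg/hr × 70.45455 kg = 15.5 mg/hr
Rate = 15.5 mg/hr ÷ 2.905303 mg/mL = 5.335072 mL/hr
Change = 5.335072 − 7.275098 = -1.940026 mL/hr → 1.940026 mL/hr decrease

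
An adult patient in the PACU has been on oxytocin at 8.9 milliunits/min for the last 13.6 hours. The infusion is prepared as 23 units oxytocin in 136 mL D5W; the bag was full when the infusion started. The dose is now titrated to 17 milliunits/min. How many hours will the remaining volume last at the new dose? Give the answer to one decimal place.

15.4 hours

Initial rate:
8.9 milliunits/min × 60 min/hr = 534 milliunits/hr
Concentration = 23 units ÷ 136 mL = 0.1691176 units/mL = 169.1176 milliunits/mL
Rate = 534 milliunits/hr ÷ 169.1176 milliunits/mL = 3.157565 mL/hr
Volume infused so far = 3.157565 mL/hr × 13.6 hr = 42.94289 mL
Volume remaining = 136 − 42.94289 = 93.05711 mL
New rate:
17 milliunits/min × 60 min/hr = 1020 milliunits/hr
Rate = 1020 milliunits/hr ÷ 169.1176 milliunits/mL = 6.031304 mL/hr
Time remaining = 93.05711 mL ÷ 6.031304 mL/hr = 15.42902 hr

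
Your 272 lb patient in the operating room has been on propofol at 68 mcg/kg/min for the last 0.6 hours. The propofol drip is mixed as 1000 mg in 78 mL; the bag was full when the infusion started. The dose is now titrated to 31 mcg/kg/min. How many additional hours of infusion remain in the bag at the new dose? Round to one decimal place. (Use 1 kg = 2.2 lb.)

Initial rate:
Weight = 272 lb ÷ 2.2 lb/kg = 123.6364 kg
Dose = 68 mcg/kg/min × 123.6364 kg = 8407.273 mcg/min
8407.273 mcg/min × 60 min/hr = 504436.4 mcg/hr
Concentration = 1000 mg ÷ 78 mL = 12.82051 mg/mL = 12820.51 mcg/mL
Rate = 504436.4 mcg/hr ÷ 12820.51 mcg/mL = 39.34604 mL/hr
Volume infused so far = 39.34604 mL/hr × 0.6 hr = 23.60762 mL
Volume remaining = 78 − 23.60762 = 54.39238 mL
New rate:
Dose = 31 mcg/kg/min × 123.6364 kg = 3832.727 mcg/min
3832.727 mcg/min × 60 min/hr = 229963.6 mcg/hr
Rate = 229963.6 mcg/hr ÷ 12820.51 mcg/mL = 17.93716 mL/hr
Time remaining = 54.39238 mL ÷ 17.93716 mL/hr = 3.032385 hr

3.0 hours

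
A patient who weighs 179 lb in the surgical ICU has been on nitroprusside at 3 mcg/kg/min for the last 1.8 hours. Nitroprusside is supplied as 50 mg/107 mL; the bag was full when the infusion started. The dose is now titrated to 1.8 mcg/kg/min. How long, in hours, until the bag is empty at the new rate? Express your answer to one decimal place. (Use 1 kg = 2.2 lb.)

Initial rate:
Weight = 179 lb ÷ 2.2 lb/kg = 81.36364 kg
Dose = 3 mcg/kg/min × 81.36364 kg = 244.0909 mcg/min
244.0909 mcg/min × 60 min/hr = 14645.45 mcg/hr
Concentration = 50 mg ÷ 107 mL = 0.4672897 mg/mL = 467.2897 mcg/mL
Rate = 14645.45 mcg/hr ÷ 467.2897 mcg/mL = 31.34127 mL/hr
Volume infused so far = 31.34127 mL/hr × 1.8 hr = 56.41429 mL
Volume remaining = 107 − 56.41429 = 50.58571 mL
New rate:
Dose = 1.8 mcg/kg/min × 81.36364 kg = 146.4545 mcg/min
146.4545 mcg/min × 60 min/hr = 8787.273 mcg/hr
Rate = 8787.273 mcg/hr ÷ 467.2897 mcg/mL = 18.80476 mL/hr
Time remaining = 50.58571 mL ÷ 18.80476 mL/hr = 2.690048 hr

2.7 hours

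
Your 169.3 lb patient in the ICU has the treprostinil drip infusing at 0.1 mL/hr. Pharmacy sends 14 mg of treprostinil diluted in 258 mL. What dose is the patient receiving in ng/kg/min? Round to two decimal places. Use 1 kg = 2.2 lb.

Weight = 169.3 lb ÷ 2.2 lb/kg = 76.95455 kg
Concentration = 14 mg ÷ 258 mL = 0.05426357 mg/mL = 54263.57 ng/mL
Drug rate = 0.1 mL/hr × 54263.57 ng/mL = 5426.357 ng/hr
5426.357 ng/hr ÷ 60 min/hr = 90.43928 ng/min
90.43928 ng/min ÷ 76.95455 kg = 1.17523 ng/kg/min

1.18 ng/kg/min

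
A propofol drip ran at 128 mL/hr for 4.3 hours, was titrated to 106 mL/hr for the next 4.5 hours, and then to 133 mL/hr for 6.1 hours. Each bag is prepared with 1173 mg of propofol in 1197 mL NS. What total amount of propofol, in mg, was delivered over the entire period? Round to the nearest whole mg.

1802 mg

Concentration = 1173 mg ÷ 1197 mL = 0.9799499 mg/mL
Stage 1: 128 mL/hr × 4.3 hr = 550.4 mL → 550.4 mL × 0.9799499 mg/mL = 539.3644 mg
Stage 2: 106 mL/hr × 4.5 hr = 477 mL → 477 mL × 0.9799499 mg/mL = 467.4361 mg
Stage 3: 133 mL/hr × 6.1 hr = 811.3 mL → 811.3 mL × 0.9799499 mg/mL = 795.0333 mg
Total = 539.3644 + 467.4361 + 795.0333 = 1801.834 mg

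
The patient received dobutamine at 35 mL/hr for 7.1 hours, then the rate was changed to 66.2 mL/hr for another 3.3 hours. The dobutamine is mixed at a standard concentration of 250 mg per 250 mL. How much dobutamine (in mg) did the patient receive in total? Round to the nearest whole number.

467 mg

Concentration = 250 mg ÷ 250 mL = 1 mg/mL
Stage 1: 35 mL/hr × 7.1 hr = 248.5 mL → 248.5 mL × 1 mg/mL = 248.5 mg
Stage 2: 66.2 mL/hr × 3.3 hr = 218.46 mL → 218.46 mL × 1 mg/mL = 218.46 mg
Total = 248.5 + 218.46 = 466.96 mg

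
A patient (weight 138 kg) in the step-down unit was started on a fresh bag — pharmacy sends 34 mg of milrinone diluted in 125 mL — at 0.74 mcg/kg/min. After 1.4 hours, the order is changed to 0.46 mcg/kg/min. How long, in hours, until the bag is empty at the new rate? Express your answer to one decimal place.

6.7 hours

Initial rate:
Dose = 0.74 mcg/kg/min × 138 kg = 102.12 mcg/min
102.12 mcg/min × 60 min/hr = 6127.2 mcg/hr
Concentration = 34 mg ÷ 125 mL = 0.272 mg/mL = 272 mcg/mL
Rate = 6127.2 mcg/hr ÷ 272 mcg/mL = 22.52647 mL/hr
Volume infused so far = 22.52647 mL/hr × 1.4 hr = 31.53706 mL
Volume remaining = 125 − 31.53706 = 93.46294 mL
New rate:
Dose = 0.46 mcg/kg/min × 138 kg = 63.48 mcg/min
63.48 mcg/min × 60 min/hr = 3808.8 mcg/hr
Rate = 3808.8 mcg/hr ÷ 272 mcg/mL = 14.00294 mL/hr
Time remaining = 93.46294 mL ÷ 14.00294 mL/hr = 6.674522 hr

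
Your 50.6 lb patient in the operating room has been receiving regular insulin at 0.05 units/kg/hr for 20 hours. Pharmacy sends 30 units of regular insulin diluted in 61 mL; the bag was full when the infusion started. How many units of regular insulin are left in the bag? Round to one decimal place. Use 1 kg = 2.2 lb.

Weight = 50.6 lb ÷ 2.2 lb/kg = 23 kg
Dose = 0.05 units/kg/hr × 23 kg = 1.15 units/hr
Concentration = 30 units ÷ 61 mL = 0.4918033 units/mL
Rate = 1.15 units/hr ÷ 0.4918033 units/mL = 2.338333 mL/hr
Volume infused = 2.338333 mL/hr × 20 hr = 46.76667 mL
Volume remaining = 61 − 46.76667 = 14.23333 mL
Drug remaining = 14.23333 mL × 0.4918033 units/mL = 7 units

7.0 units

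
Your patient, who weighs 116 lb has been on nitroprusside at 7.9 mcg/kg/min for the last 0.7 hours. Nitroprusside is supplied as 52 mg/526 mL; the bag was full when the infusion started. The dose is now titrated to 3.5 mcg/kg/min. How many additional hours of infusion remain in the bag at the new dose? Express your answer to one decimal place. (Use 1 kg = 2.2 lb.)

Initial rate:
Weight = 116 lb ÷ 2.2 lb/kg = 52.72727 kg
Dose = 7.9 mcg/kg/min × 52.72727 kg = 416.5455 mcg/min
416.5455 mcg/min × 60 min/hr = 24992.73 mcg/hr
Concentration = 52 mg ÷ 526 mL = 0.09885932 mg/mL = 98.85932 mcg/mL
Rate = 24992.73 mcg/hr ÷ 98.85932 mcg/mL = 252.811 mL/hr
Volume infused so far = 252.811 mL/hr × 0.7 hr = 176.9677 mL
Volume remaining = 526 − 176.9677 = 349.0323 mL
New rate:
Dose = 3.5 mcg/kg/min × 52.72727 kg = 184.5455 mcg/min
184.5455 mcg/min × 60 min/hr = 11072.73 mcg/hr
Rate = 11072.73 mcg/hr ÷ 98.85932 mcg/mL = 112.0049 mL/hr
Time remaining = 349.0323 mL ÷ 112.0049 mL/hr = 3.116223 hr

3.1 hours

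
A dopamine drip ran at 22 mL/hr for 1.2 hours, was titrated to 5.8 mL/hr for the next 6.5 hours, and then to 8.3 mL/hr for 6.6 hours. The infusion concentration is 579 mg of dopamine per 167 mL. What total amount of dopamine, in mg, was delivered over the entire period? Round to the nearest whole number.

Concentration = 579 mg ÷ 167 mL = 3.467066 mg/mL
Stage 1: 22 mL/hr × 1.2 hr = 26.4 mL → 26.4 mL × 3.467066 mg/mL = 91.53054 mg
Stage 2: 5.8 mL/hr × 6.5 hr = 37.7 mL → 37.7 mL × 3.467066 mg/mL = 130.7084 mg
Stage 3: 8.3 mL/hr × 6.6 hr = 54.78 mL → 54.78 mL × 3.467066 mg/mL = 189.9259 mg
Total = 91.53054 + 130.7084 + 189.9259 = 412.1648 mg

412 mg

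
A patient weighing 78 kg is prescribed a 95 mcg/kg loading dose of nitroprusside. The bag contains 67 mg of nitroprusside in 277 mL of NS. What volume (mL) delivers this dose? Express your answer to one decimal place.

30.6 mL

Dose = 95 mcg/kg × 78 kg = 7410 mcg
Concentration = 67 mg ÷ 277 mL = 0.2418773 mg/mL = 241.8773 mcg/mL
Volume = 7410 mcg ÷ 241.8773 mcg/mL = 30.63537 mL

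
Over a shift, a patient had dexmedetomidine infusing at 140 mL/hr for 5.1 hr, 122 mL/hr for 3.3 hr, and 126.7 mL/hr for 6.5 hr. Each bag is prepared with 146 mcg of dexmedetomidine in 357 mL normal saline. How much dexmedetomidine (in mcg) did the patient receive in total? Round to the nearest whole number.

793 mcg

Concentration = 146 mcg ÷ 357 mL = 0.4089636 mcg/mL
Stage 1: 140 mL/hr × 5.1 hr = 714 mL → 714 mL × 0.4089636 mcg/mL = 292 mcg
Stage 2: 122 mL/hr × 3.3 hr = 402.6 mL → 402.6 mL × 0.4089636 mcg/mL = 164.6487 mcg
Stage 3: 126.7 mL/hr × 6.5 hr = 823.55 mL → 823.55 mL × 0.4089636 mcg/mL = 336.802 mcg
Total = 292 + 164.6487 + 336.802 = 793.4507 mcg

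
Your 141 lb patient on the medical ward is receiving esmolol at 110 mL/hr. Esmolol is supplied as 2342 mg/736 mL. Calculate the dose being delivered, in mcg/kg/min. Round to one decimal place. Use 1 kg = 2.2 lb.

91.0 mcg/kg/min

Weight = 141 lb ÷ 2.2 lb/kg = 64.09091 kg
Concentration = 2342 mg ÷ 736 mL = 3.182065 mg/mL = 3182.065 mcg/mL
Drug rate = 110 mL/hr × 3182.065 mcg/mL = 350027.2 mcg/hr
350027.2 mcg/hr ÷ 60 min/hr = 5833.786 mcg/min
5833.786 mcg/min ÷ 64.09091 kg = 91.02361 mcg/kg/min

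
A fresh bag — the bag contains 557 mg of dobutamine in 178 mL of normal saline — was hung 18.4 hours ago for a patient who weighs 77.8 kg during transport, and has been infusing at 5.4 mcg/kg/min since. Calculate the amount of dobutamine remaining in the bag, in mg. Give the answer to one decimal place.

Dose = 5.4 mcg/kg/min × 77.8 kg = 420.12 mcg/min
420.12 mcg/min × 60 min/hr = 25207.2 mcg/hr
Concentration = 557 mg ÷ 178 mL = 3.129213 mg/mL = 3129.213 mcg/mL
Rate = 25207.2 mcg/hr ÷ 3129.213 mcg/mL = 8.055443 mL/hr
Volume infused = 8.055443 mL/hr × 18.4 hr = 148.2201 mL
Volume remaining = 178 − 148.2201 = 29.77985 mL
Drug remaining = 29.77985 mL × 3129.213 mcg/mL = 93187.52 mcg = 93.18752 mg

93.2 mg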